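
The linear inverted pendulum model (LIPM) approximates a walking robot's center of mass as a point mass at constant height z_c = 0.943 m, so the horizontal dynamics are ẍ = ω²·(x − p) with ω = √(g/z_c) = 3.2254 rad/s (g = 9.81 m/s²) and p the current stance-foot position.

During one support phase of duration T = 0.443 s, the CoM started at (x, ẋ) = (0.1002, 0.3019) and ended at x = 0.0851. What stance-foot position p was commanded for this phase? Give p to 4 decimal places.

p = 0.2653

ωT = 3.2254·0.443 = 1.428852; cosh(ωT) = 2.206745, sinh(ωT) = 1.967161
x(T) = p + (x₀−p)·cosh(ωT) + (ẋ₀/ω)·sinh(ωT) ⇒ p·(1 − cosh) = x(T) − x₀·cosh − (ẋ₀/ω)·sinh
numerator   = 0.0851 − (0.1002)·2.206745 − (0.3019/3.2254)·1.967161 = -0.320144
denominator = 1 − 2.206745 = -1.206745
p = -0.320144 / -1.206745 = 0.2653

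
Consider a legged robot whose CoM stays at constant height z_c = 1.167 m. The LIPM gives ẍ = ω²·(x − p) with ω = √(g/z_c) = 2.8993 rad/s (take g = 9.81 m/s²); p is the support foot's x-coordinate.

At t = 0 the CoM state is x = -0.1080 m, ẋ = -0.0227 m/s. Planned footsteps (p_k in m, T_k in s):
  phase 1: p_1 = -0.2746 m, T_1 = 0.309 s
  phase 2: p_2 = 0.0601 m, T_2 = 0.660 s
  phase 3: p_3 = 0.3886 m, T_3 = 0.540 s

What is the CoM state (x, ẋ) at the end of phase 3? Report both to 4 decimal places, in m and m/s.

x = 0.4432, ẋ = 0.3810

phase 1: p=-0.2746, T=0.309, ωT=0.895884, cosh=1.428873, sinh=1.020626; start (x,ẋ)=(-0.108000, -0.022700) → end (x,ẋ)=(-0.044541, 0.460551)
phase 2: p=0.0601, T=0.660, ωT=1.913538, cosh=3.462290, sinh=3.314733; start (x,ẋ)=(-0.044541, 0.460551) → end (x,ẋ)=(0.224346, 0.588922)
phase 3: p=0.3886, T=0.540, ωT=1.565622, cosh=2.497304, sinh=2.288346; start (x,ẋ)=(0.224346, 0.588922) → end (x,ẋ)=(0.443228, 0.380954)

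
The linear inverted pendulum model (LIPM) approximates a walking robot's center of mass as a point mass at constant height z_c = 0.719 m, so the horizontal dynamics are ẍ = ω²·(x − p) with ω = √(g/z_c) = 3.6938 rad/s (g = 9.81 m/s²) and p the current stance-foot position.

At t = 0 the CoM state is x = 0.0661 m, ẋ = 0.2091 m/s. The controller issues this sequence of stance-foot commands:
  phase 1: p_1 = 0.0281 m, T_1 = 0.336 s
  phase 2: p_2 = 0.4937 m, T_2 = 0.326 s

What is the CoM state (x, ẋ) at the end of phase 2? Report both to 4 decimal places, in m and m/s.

x = 0.1925, ẋ = -0.5907

phase 1: p=0.0281, T=0.336, ωT=1.241117, cosh=1.874268, sinh=1.585207; start (x,ẋ)=(0.066100, 0.209100) → end (x,ẋ)=(0.189058, 0.614416)
phase 2: p=0.4937, T=0.326, ωT=1.204179, cosh=1.816979, sinh=1.517041; start (x,ẋ)=(0.189058, 0.614416) → end (x,ẋ)=(0.192512, -0.590724)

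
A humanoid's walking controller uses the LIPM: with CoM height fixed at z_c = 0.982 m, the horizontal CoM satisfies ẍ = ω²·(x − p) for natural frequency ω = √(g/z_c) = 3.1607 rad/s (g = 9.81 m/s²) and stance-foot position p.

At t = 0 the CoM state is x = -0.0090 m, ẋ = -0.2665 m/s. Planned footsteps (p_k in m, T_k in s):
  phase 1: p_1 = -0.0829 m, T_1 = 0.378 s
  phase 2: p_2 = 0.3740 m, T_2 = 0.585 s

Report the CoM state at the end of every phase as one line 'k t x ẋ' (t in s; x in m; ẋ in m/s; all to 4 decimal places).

phase 1: p=-0.0829, T=0.378, ωT=1.194745, cosh=1.802748, sinh=1.499966; start (x,ẋ)=(-0.009000, -0.266500) → end (x,ẋ)=(-0.076149, -0.130077)
phase 2: p=0.3740, T=0.585, ωT=1.849009, cosh=3.255458, sinh=3.098065; start (x,ẋ)=(-0.076149, -0.130077) → end (x,ẋ)=(-1.218941, -4.831345)

1 0.3780 -0.0761 -0.1301
2 0.9630 -1.2189 -4.8313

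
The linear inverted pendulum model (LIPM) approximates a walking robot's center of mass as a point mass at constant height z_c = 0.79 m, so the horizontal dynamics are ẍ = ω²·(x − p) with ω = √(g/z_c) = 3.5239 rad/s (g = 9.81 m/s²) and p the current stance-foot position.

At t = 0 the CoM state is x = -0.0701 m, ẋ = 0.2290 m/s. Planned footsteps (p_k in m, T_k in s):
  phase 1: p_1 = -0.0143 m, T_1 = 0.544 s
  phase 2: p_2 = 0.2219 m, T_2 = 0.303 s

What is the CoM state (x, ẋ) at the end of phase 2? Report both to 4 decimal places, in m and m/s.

phase 1: p=-0.0143, T=0.544, ωT=1.917002, cosh=3.473792, sinh=3.326745; start (x,ẋ)=(-0.070100, 0.229000) → end (x,ẋ)=(0.008050, 0.141349)
phase 2: p=0.2219, T=0.303, ωT=1.067742, cosh=1.626294, sinh=1.282510; start (x,ẋ)=(0.008050, 0.141349) → end (x,ẋ)=(-0.074439, -0.736606)

x = -0.0744, ẋ = -0.7366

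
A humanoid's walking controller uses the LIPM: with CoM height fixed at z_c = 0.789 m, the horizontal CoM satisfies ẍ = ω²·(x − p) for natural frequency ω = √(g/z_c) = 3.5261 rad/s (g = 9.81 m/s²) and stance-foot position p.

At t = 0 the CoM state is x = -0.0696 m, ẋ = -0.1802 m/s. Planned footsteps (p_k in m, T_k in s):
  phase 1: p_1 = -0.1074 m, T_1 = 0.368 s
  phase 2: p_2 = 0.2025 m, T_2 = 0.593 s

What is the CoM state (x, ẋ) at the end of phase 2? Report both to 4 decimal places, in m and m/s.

x = -1.2662, ẋ = -5.0543

phase 1: p=-0.1074, T=0.368, ωT=1.297605, cosh=1.966852, sinh=1.693667; start (x,ẋ)=(-0.069600, -0.180200) → end (x,ẋ)=(-0.119607, -0.128684)
phase 2: p=0.2025, T=0.593, ωT=2.090977, cosh=4.108193, sinh=3.984627; start (x,ẋ)=(-0.119607, -0.128684) → end (x,ẋ)=(-1.266196, -5.054326)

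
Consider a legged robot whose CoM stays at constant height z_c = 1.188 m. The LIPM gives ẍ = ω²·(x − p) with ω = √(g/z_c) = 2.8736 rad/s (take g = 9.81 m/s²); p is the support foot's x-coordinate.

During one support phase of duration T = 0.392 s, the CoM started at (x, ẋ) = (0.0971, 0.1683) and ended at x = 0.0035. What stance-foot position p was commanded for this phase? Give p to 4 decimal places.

p = 0.3447

ωT = 2.8736·0.392 = 1.126451; cosh(ωT) = 1.704436, sinh(ωT) = 1.380254
x(T) = p + (x₀−p)·cosh(ωT) + (ẋ₀/ω)·sinh(ωT) ⇒ p·(1 − cosh) = x(T) − x₀·cosh − (ẋ₀/ω)·sinh
numerator   = 0.0035 − (0.0971)·1.704436 − (0.1683/2.8736)·1.380254 = -0.242839
denominator = 1 − 1.704436 = -0.704436
p = -0.242839 / -0.704436 = 0.3447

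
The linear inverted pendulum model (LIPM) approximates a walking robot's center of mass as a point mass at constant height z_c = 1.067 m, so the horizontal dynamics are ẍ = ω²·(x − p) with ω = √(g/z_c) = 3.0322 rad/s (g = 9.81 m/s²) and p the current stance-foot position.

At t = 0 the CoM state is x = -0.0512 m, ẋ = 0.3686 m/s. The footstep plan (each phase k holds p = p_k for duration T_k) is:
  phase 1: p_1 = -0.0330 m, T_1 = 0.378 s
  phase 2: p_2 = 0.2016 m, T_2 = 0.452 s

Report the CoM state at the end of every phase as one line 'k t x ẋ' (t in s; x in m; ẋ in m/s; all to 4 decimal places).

phase 1: p=-0.0330, T=0.378, ωT=1.146172, cosh=1.731988, sinh=1.414137; start (x,ẋ)=(-0.051200, 0.368600) → end (x,ẋ)=(0.107383, 0.560370)
phase 2: p=0.2016, T=0.452, ωT=1.370554, cosh=2.095750, sinh=1.841783; start (x,ẋ)=(0.107383, 0.560370) → end (x,ẋ)=(0.344518, 0.648226)

1 0.3780 0.1074 0.5604
2 0.8300 0.3445 0.6482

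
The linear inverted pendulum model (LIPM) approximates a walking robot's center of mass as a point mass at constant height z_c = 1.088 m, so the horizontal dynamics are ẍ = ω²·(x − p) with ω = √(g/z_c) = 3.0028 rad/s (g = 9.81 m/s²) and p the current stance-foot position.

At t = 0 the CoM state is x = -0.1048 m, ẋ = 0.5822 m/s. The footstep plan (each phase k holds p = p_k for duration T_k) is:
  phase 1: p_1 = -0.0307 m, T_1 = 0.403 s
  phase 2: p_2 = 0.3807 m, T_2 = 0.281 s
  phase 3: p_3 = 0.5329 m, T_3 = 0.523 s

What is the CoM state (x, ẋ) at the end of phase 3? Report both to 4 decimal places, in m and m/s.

x = 0.0752, ẋ = -1.1474

phase 1: p=-0.0307, T=0.403, ωT=1.210128, cosh=1.826037, sinh=1.527878; start (x,ẋ)=(-0.104800, 0.582200) → end (x,ẋ)=(0.130224, 0.723155)
phase 2: p=0.3807, T=0.281, ωT=0.843787, cosh=1.377617, sinh=0.947538; start (x,ẋ)=(0.130224, 0.723155) → end (x,ẋ)=(0.263833, 0.283560)
phase 3: p=0.5329, T=0.523, ωT=1.570464, cosh=2.508415, sinh=2.300466; start (x,ẋ)=(0.263833, 0.283560) → end (x,ẋ)=(0.075206, -1.147386)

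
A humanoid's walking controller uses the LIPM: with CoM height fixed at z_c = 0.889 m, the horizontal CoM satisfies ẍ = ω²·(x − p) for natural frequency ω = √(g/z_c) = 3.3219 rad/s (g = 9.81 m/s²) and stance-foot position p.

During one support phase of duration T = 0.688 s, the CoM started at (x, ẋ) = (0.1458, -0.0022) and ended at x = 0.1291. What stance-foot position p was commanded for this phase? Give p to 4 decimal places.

p = 0.1492

ωT = 3.3219·0.688 = 2.285467; cosh(ωT) = 4.966002, sinh(ωT) = 4.864276
x(T) = p + (x₀−p)·cosh(ωT) + (ẋ₀/ω)·sinh(ωT) ⇒ p·(1 − cosh) = x(T) − x₀·cosh − (ẋ₀/ω)·sinh
numerator   = 0.1291 − (0.1458)·4.966002 − (-0.0022/3.3219)·4.864276 = -0.591722
denominator = 1 − 4.966002 = -3.966002
p = -0.591722 / -3.966002 = 0.1492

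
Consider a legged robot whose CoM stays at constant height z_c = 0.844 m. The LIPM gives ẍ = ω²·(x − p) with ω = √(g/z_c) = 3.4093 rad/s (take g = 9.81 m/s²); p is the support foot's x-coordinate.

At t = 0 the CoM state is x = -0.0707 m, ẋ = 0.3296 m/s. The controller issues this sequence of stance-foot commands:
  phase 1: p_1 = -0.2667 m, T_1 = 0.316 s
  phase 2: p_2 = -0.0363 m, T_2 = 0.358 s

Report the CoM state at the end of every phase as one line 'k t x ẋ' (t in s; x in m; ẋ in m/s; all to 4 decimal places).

phase 1: p=-0.2667, T=0.316, ωT=1.077339, cosh=1.638677, sinh=1.298177; start (x,ẋ)=(-0.070700, 0.329600) → end (x,ẋ)=(0.179984, 1.407579)
phase 2: p=-0.0363, T=0.358, ωT=1.220529, cosh=1.842028, sinh=1.546954; start (x,ẋ)=(0.179984, 1.407579) → end (x,ẋ)=(1.000784, 3.733489)

1 0.3160 0.1800 1.4076
2 0.6740 1.0008 3.7335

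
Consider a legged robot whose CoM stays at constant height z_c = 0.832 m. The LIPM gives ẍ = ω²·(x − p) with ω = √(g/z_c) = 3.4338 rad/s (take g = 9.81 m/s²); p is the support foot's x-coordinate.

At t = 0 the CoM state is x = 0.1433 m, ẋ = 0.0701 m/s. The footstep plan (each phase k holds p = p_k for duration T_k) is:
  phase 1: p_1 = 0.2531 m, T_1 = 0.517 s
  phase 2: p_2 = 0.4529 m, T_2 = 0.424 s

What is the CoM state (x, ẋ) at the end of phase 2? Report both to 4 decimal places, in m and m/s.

phase 1: p=0.2531, T=0.517, ωT=1.775275, cosh=3.035669, sinh=2.866232; start (x,ẋ)=(0.143300, 0.070100) → end (x,ẋ)=(-0.021703, -0.867859)
phase 2: p=0.4529, T=0.424, ωT=1.455931, cosh=2.260829, sinh=2.027646; start (x,ẋ)=(-0.021703, -0.867859) → end (x,ẋ)=(-1.132564, -5.266520)

x = -1.1326, ẋ = -5.2665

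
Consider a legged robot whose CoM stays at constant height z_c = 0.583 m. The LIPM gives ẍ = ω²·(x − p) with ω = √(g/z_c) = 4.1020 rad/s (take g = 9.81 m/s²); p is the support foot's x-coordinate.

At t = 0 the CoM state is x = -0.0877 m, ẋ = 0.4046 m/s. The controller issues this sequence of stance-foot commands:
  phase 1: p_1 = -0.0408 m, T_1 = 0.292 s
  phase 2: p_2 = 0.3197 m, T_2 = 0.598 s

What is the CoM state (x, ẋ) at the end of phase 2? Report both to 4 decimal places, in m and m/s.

x = -0.7967, ẋ = -4.4369

phase 1: p=-0.0408, T=0.292, ωT=1.197784, cosh=1.807315, sinh=1.505453; start (x,ẋ)=(-0.087700, 0.404600) → end (x,ẋ)=(0.022927, 0.441615)
phase 2: p=0.3197, T=0.598, ωT=2.452996, cosh=5.854576, sinh=5.768541; start (x,ẋ)=(0.022927, 0.441615) → end (x,ẋ)=(-0.796748, -4.436940)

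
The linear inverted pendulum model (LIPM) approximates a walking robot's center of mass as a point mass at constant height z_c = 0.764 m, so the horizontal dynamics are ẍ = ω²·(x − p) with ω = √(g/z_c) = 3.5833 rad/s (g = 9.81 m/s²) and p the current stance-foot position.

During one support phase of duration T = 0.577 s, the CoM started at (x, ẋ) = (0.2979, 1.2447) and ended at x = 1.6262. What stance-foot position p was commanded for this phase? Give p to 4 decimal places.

ωT = 3.5833·0.577 = 2.067564; cosh(ωT) = 4.016018, sinh(ωT) = 3.889525
x(T) = p + (x₀−p)·cosh(ωT) + (ẋ₀/ω)·sinh(ωT) ⇒ p·(1 − cosh) = x(T) − x₀·cosh − (ẋ₀/ω)·sinh
numerator   = 1.6262 − (0.2979)·4.016018 − (1.2447/3.5833)·3.889525 = -0.921242
denominator = 1 − 4.016018 = -3.016018
p = -0.921242 / -3.016018 = 0.3054

p = 0.3054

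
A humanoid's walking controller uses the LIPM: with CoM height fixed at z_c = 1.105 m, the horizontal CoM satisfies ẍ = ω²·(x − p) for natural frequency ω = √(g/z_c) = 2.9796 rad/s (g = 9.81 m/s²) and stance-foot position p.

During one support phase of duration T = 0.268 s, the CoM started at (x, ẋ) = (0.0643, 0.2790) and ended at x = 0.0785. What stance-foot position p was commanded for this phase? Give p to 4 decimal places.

p = 0.2689

ωT = 2.9796·0.268 = 0.798533; cosh(ωT) = 1.336133, sinh(ωT) = 0.886145
x(T) = p + (x₀−p)·cosh(ωT) + (ẋ₀/ω)·sinh(ωT) ⇒ p·(1 − cosh) = x(T) − x₀·cosh − (ẋ₀/ω)·sinh
numerator   = 0.0785 − (0.0643)·1.336133 − (0.2790/2.9796)·0.886145 = -0.090389
denominator = 1 − 1.336133 = -0.336133
p = -0.090389 / -0.336133 = 0.2689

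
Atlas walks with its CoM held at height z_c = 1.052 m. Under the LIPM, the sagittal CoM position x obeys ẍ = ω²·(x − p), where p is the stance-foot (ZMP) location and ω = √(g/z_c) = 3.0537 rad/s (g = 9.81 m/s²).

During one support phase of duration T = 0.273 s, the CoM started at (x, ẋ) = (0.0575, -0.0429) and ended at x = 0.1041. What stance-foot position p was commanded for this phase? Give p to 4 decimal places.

ωT = 3.0537·0.273 = 0.833660; cosh(ωT) = 1.368092, sinh(ωT) = 0.933636
x(T) = p + (x₀−p)·cosh(ωT) + (ẋ₀/ω)·sinh(ωT) ⇒ p·(1 − cosh) = x(T) − x₀·cosh − (ẋ₀/ω)·sinh
numerator   = 0.1041 − (0.0575)·1.368092 − (-0.0429/3.0537)·0.933636 = 0.038551
denominator = 1 − 1.368092 = -0.368092
p = 0.038551 / -0.368092 = -0.1047

p = -0.1047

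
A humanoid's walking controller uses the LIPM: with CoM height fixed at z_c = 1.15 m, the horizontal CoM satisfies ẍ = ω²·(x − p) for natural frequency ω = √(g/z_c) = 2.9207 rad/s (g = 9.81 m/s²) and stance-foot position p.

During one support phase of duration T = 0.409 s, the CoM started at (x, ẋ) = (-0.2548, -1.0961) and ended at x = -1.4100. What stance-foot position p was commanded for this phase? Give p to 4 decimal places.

ωT = 2.9207·0.409 = 1.194566; cosh(ωT) = 1.802480, sinh(ωT) = 1.499645
x(T) = p + (x₀−p)·cosh(ωT) + (ẋ₀/ω)·sinh(ωT) ⇒ p·(1 − cosh) = x(T) − x₀·cosh − (ẋ₀/ω)·sinh
numerator   = -1.4100 − (-0.2548)·1.802480 − (-1.0961/2.9207)·1.499645 = -0.387931
denominator = 1 − 1.802480 = -0.802480
p = -0.387931 / -0.802480 = 0.4834

p = 0.4834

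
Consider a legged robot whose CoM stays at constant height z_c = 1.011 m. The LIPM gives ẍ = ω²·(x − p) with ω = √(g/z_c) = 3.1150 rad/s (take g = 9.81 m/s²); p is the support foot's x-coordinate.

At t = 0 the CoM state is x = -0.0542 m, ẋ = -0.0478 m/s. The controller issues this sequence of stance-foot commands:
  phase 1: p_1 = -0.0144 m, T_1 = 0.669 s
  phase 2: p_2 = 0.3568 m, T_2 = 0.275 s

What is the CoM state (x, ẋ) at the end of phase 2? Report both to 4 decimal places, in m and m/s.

phase 1: p=-0.0144, T=0.669, ωT=2.083935, cosh=4.080234, sinh=3.955794; start (x,ẋ)=(-0.054200, -0.047800) → end (x,ẋ)=(-0.237495, -0.685463)
phase 2: p=0.3568, T=0.275, ωT=0.856625, cosh=1.389896, sinh=0.965303; start (x,ẋ)=(-0.237495, -0.685463) → end (x,ẋ)=(-0.681626, -2.739719)

x = -0.6816, ẋ = -2.7397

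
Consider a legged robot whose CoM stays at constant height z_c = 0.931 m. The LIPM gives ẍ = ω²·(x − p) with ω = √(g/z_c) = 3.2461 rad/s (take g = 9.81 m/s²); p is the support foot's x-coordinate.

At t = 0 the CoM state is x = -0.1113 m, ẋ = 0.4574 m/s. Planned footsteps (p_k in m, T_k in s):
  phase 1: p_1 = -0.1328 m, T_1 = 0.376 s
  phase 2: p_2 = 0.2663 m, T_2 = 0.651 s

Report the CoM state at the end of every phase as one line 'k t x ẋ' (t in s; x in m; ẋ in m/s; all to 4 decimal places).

phase 1: p=-0.1328, T=0.376, ωT=1.220534, cosh=1.842034, sinh=1.546961; start (x,ẋ)=(-0.111300, 0.457400) → end (x,ẋ)=(0.124782, 0.950511)
phase 2: p=0.2663, T=0.651, ωT=2.113211, cosh=4.197810, sinh=4.076960; start (x,ẋ)=(0.124782, 0.950511) → end (x,ẋ)=(0.866036, 2.117186)

1 0.3760 0.1248 0.9505
2 1.0270 0.8660 2.1172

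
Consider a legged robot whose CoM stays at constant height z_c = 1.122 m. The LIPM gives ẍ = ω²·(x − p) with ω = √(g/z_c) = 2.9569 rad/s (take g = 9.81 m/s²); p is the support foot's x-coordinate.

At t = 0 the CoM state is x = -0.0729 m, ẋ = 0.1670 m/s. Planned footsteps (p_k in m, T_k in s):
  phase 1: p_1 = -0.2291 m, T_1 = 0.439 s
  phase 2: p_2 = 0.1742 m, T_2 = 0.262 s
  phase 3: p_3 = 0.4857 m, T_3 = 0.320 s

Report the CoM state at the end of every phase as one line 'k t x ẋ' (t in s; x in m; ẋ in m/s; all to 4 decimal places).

phase 1: p=-0.2291, T=0.439, ωT=1.298079, cosh=1.967655, sinh=1.694600; start (x,ẋ)=(-0.072900, 0.167000) → end (x,ẋ)=(0.173955, 1.111279)
phase 2: p=0.1742, T=0.262, ωT=0.774708, cosh=1.315398, sinh=0.854560; start (x,ẋ)=(0.173955, 1.111279) → end (x,ẋ)=(0.495044, 1.461157)
phase 3: p=0.4857, T=0.320, ωT=0.946208, cosh=1.482067, sinh=1.093856; start (x,ẋ)=(0.495044, 1.461157) → end (x,ẋ)=(1.040079, 2.195755)

1 0.4390 0.1740 1.1113
2 0.7010 0.4950 1.4612
3 1.0210 1.0401 2.1958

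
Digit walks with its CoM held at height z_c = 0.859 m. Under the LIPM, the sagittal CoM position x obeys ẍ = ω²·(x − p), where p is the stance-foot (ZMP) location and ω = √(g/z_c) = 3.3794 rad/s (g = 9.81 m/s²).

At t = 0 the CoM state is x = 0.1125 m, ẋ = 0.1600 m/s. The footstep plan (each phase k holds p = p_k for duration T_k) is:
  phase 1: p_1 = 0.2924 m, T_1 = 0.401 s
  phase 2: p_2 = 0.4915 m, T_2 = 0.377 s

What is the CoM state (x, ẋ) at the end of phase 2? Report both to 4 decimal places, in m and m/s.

x = -0.8192, ẋ = -4.1858

phase 1: p=0.2924, T=0.401, ωT=1.355139, cosh=2.067606, sinh=1.809695; start (x,ẋ)=(0.112500, 0.160000) → end (x,ẋ)=(0.006119, -0.769394)
phase 2: p=0.4915, T=0.377, ωT=1.274034, cosh=1.927473, sinh=1.647772; start (x,ẋ)=(0.006119, -0.769394) → end (x,ẋ)=(-0.819211, -4.185823)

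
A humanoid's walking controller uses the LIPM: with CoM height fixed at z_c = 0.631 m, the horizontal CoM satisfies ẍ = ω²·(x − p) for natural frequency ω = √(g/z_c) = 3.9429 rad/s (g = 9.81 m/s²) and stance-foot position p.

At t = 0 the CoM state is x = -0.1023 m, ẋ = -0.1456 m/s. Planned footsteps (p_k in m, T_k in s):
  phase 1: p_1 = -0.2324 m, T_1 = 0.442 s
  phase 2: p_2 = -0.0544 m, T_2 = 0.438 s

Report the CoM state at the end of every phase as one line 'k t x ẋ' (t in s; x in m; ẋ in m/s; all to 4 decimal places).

phase 1: p=-0.2324, T=0.442, ωT=1.742762, cosh=2.944068, sinh=2.769032; start (x,ẋ)=(-0.102300, -0.145600) → end (x,ẋ)=(0.048371, 0.991778)
phase 2: p=-0.0544, T=0.438, ωT=1.726990, cosh=2.900760, sinh=2.722942; start (x,ẋ)=(0.048371, 0.991778) → end (x,ẋ)=(0.928629, 3.980287)

1 0.4420 0.0484 0.9918
2 0.8800 0.9286 3.9803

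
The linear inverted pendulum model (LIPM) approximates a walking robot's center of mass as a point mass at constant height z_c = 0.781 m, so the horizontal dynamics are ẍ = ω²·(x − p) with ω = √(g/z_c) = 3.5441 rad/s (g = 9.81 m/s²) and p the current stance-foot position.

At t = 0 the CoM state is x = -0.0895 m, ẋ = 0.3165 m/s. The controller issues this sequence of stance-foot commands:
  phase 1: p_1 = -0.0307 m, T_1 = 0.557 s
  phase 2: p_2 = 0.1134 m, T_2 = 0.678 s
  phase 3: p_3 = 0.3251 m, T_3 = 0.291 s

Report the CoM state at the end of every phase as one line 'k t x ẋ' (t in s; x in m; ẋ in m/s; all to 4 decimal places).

phase 1: p=-0.0307, T=0.557, ωT=1.974064, cosh=3.669383, sinh=3.530492; start (x,ẋ)=(-0.089500, 0.316500) → end (x,ẋ)=(0.068825, 0.425630)
phase 2: p=0.1134, T=0.678, ωT=2.402900, cosh=5.572822, sinh=5.482366; start (x,ẋ)=(0.068825, 0.425630) → end (x,ẋ)=(0.523398, 1.505864)
phase 3: p=0.3251, T=0.291, ωT=1.031333, cosh=1.580667, sinh=1.224136; start (x,ẋ)=(0.523398, 1.505864) → end (x,ẋ)=(1.158670, 3.240577)

1 0.5570 0.0688 0.4256
2 1.2350 0.5234 1.5059
3 1.5260 1.1587 3.2406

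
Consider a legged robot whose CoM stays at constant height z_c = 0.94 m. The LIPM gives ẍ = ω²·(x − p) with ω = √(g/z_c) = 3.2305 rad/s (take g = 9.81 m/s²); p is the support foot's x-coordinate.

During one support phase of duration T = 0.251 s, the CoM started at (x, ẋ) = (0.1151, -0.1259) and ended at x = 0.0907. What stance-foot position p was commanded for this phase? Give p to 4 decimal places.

p = 0.0840

ωT = 3.2305·0.251 = 0.810856; cosh(ωT) = 1.347155, sinh(ωT) = 0.902677
x(T) = p + (x₀−p)·cosh(ωT) + (ẋ₀/ω)·sinh(ωT) ⇒ p·(1 − cosh) = x(T) − x₀·cosh − (ẋ₀/ω)·sinh
numerator   = 0.0907 − (0.1151)·1.347155 − (-0.1259/3.2305)·0.902677 = -0.029178
denominator = 1 − 1.347155 = -0.347155
p = -0.029178 / -0.347155 = 0.0840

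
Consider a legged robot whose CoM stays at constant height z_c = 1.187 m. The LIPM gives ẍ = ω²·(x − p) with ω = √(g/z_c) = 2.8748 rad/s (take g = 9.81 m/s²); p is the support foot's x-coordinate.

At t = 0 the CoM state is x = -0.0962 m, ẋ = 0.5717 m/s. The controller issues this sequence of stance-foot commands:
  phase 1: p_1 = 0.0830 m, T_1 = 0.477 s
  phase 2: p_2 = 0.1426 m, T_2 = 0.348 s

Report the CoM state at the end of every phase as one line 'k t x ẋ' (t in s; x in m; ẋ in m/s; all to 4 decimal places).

1 0.4770 0.0738 0.2493
2 0.8250 0.1383 0.1522

phase 1: p=0.0830, T=0.477, ωT=1.371280, cosh=2.097086, sinh=1.843304; start (x,ẋ)=(-0.096200, 0.571700) → end (x,ẋ)=(0.073773, 0.249300)
phase 2: p=0.1426, T=0.348, ωT=1.000430, cosh=1.543587, sinh=1.175865; start (x,ẋ)=(0.073773, 0.249300) → end (x,ẋ)=(0.138329, 0.152154)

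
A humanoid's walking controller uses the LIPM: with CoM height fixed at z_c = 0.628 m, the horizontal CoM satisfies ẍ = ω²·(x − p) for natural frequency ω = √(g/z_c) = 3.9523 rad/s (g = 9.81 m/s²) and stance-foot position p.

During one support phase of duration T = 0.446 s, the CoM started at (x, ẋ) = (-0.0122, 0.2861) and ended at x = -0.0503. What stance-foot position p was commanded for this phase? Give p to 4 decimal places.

ωT = 3.9523·0.446 = 1.762726; cosh(ωT) = 2.999940, sinh(ωT) = 2.828363
x(T) = p + (x₀−p)·cosh(ωT) + (ẋ₀/ω)·sinh(ωT) ⇒ p·(1 − cosh) = x(T) − x₀·cosh − (ẋ₀/ω)·sinh
numerator   = -0.0503 − (-0.0122)·2.999940 − (0.2861/3.9523)·2.828363 = -0.218441
denominator = 1 − 2.999940 = -1.999940
p = -0.218441 / -1.999940 = 0.1092

p = 0.1092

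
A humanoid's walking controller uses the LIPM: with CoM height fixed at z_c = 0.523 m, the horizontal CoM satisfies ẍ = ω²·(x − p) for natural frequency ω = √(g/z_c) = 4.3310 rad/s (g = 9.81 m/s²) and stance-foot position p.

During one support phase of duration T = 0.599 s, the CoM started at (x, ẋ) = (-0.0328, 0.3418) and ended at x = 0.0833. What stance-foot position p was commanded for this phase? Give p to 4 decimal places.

ωT = 4.3310·0.599 = 2.594269; cosh(ωT) = 6.730749, sinh(ωT) = 6.656049
x(T) = p + (x₀−p)·cosh(ωT) + (ẋ₀/ω)·sinh(ωT) ⇒ p·(1 − cosh) = x(T) − x₀·cosh − (ẋ₀/ω)·sinh
numerator   = 0.0833 − (-0.0328)·6.730749 − (0.3418/4.3310)·6.656049 = -0.221223
denominator = 1 − 6.730749 = -5.730749
p = -0.221223 / -5.730749 = 0.0386

p = 0.0386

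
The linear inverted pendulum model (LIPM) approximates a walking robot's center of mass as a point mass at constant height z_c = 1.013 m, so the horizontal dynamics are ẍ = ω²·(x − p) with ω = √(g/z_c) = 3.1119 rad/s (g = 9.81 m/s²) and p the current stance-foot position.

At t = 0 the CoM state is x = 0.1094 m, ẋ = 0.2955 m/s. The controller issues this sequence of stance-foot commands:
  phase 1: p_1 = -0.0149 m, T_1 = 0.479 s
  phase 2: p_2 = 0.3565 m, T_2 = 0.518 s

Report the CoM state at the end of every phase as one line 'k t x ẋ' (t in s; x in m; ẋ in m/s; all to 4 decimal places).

1 0.4790 0.4751 1.5044
2 0.9970 1.8291 4.8089

phase 1: p=-0.0149, T=0.479, ωT=1.490600, cosh=2.332498, sinh=2.107261; start (x,ẋ)=(0.109400, 0.295500) → end (x,ẋ)=(0.475131, 1.504361)
phase 2: p=0.3565, T=0.518, ωT=1.611964, cosh=2.606071, sinh=2.406576; start (x,ẋ)=(0.475131, 1.504361) → end (x,ẋ)=(1.829053, 4.808902)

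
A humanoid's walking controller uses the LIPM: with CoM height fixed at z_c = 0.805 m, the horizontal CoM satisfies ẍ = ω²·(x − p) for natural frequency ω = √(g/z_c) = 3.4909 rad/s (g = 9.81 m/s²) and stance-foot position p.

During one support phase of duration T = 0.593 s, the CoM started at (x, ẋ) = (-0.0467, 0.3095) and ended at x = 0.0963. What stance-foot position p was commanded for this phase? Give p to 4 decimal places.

p = 0.0203

ωT = 3.4909·0.593 = 2.070104; cosh(ωT) = 4.025909, sinh(ωT) = 3.899736
x(T) = p + (x₀−p)·cosh(ωT) + (ẋ₀/ω)·sinh(ωT) ⇒ p·(1 − cosh) = x(T) − x₀·cosh − (ẋ₀/ω)·sinh
numerator   = 0.0963 − (-0.0467)·4.025909 − (0.3095/3.4909)·3.899736 = -0.061437
denominator = 1 − 4.025909 = -3.025909
p = -0.061437 / -3.025909 = 0.0203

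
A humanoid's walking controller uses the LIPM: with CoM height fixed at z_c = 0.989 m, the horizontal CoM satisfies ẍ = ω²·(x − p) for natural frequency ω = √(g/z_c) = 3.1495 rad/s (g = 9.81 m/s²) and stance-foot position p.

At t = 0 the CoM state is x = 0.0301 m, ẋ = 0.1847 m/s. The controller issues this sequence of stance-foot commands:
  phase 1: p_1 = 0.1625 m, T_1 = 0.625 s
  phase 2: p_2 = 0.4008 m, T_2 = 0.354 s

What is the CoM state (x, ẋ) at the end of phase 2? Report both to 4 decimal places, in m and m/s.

phase 1: p=0.1625, T=0.625, ωT=1.968438, cosh=3.649578, sinh=3.509903; start (x,ẋ)=(0.030100, 0.184700) → end (x,ẋ)=(-0.114869, -0.789531)
phase 2: p=0.4008, T=0.354, ωT=1.114923, cosh=1.688637, sinh=1.360696; start (x,ẋ)=(-0.114869, -0.789531) → end (x,ẋ)=(-0.811082, -3.543135)

x = -0.8111, ẋ = -3.5431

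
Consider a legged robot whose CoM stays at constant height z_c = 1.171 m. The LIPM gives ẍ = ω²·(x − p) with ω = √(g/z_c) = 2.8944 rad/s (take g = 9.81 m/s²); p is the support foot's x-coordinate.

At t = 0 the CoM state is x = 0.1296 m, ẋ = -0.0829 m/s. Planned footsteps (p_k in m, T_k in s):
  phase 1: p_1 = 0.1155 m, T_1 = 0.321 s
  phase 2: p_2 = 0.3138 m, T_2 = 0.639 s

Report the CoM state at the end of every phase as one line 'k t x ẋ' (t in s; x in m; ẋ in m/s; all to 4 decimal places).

phase 1: p=0.1155, T=0.321, ωT=0.929102, cosh=1.463572, sinh=1.068664; start (x,ẋ)=(0.129600, -0.082900) → end (x,ẋ)=(0.105528, -0.077717)
phase 2: p=0.3138, T=0.639, ωT=1.849522, cosh=3.257045, sinh=3.099733; start (x,ẋ)=(0.105528, -0.077717) → end (x,ẋ)=(-0.447781, -2.121714)

1 0.3210 0.1055 -0.0777
2 0.9600 -0.4478 -2.1217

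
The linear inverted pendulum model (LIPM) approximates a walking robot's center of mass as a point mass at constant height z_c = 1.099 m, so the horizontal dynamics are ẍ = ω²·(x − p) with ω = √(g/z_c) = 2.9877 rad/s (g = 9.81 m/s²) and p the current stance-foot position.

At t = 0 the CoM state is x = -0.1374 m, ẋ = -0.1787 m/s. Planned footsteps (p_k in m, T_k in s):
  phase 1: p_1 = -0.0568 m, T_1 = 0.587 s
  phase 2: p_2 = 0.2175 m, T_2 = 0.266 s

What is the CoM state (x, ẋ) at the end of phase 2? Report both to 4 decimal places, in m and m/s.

x = -1.0467, ẋ = -3.4020

phase 1: p=-0.0568, T=0.587, ωT=1.753780, cosh=2.974757, sinh=2.801639; start (x,ẋ)=(-0.137400, -0.178700) → end (x,ẋ)=(-0.464137, -1.206248)
phase 2: p=0.2175, T=0.266, ωT=0.794728, cosh=1.332772, sinh=0.881068; start (x,ẋ)=(-0.464137, -1.206248) → end (x,ẋ)=(-1.046686, -3.401970)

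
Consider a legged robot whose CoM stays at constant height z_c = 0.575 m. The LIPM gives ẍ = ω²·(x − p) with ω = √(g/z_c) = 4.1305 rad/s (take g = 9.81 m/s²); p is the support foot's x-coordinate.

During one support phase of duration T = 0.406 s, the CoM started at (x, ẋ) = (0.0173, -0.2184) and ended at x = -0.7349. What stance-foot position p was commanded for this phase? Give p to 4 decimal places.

ωT = 4.1305·0.406 = 1.676983; cosh(ωT) = 2.768165, sinh(ωT) = 2.581228
x(T) = p + (x₀−p)·cosh(ωT) + (ẋ₀/ω)·sinh(ωT) ⇒ p·(1 − cosh) = x(T) − x₀·cosh − (ẋ₀/ω)·sinh
numerator   = -0.7349 − (0.0173)·2.768165 − (-0.2184/4.1305)·2.581228 = -0.646307
denominator = 1 − 2.768165 = -1.768165
p = -0.646307 / -1.768165 = 0.3655

p = 0.3655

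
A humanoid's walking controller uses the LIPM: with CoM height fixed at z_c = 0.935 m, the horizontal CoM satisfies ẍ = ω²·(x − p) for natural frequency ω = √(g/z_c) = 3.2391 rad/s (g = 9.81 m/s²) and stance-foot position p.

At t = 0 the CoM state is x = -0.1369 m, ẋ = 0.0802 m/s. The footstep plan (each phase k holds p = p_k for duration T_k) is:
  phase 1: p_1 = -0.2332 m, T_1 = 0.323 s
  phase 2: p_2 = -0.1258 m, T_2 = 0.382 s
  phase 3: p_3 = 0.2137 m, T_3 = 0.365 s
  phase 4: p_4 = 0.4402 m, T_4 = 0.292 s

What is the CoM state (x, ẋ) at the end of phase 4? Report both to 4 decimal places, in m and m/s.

phase 1: p=-0.2332, T=0.323, ωT=1.046229, cosh=1.599078, sinh=1.247818; start (x,ẋ)=(-0.136900, 0.080200) → end (x,ẋ)=(-0.048313, 0.517472)
phase 2: p=-0.1258, T=0.382, ωT=1.237336, cosh=1.868288, sinh=1.578132; start (x,ẋ)=(-0.048313, 0.517472) → end (x,ẋ)=(0.271088, 1.362880)
phase 3: p=0.2137, T=0.365, ωT=1.182271, cosh=1.784178, sinh=1.477597; start (x,ẋ)=(0.271088, 1.362880) → end (x,ẋ)=(0.937802, 2.706283)
phase 4: p=0.4402, T=0.292, ωT=0.945817, cosh=1.481639, sinh=1.093277; start (x,ẋ)=(0.937802, 2.706283) → end (x,ẋ)=(2.090905, 5.771860)

x = 2.0909, ẋ = 5.7719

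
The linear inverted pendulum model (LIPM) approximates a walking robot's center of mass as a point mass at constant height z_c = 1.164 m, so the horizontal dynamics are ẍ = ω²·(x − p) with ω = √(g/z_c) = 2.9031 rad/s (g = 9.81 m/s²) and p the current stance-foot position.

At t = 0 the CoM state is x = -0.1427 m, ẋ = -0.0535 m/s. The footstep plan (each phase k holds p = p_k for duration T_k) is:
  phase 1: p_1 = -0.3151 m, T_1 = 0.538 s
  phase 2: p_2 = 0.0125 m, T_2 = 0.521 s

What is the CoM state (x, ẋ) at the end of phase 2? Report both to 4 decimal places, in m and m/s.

phase 1: p=-0.3151, T=0.538, ωT=1.561868, cosh=2.488731, sinh=2.278987; start (x,ẋ)=(-0.142700, -0.053500) → end (x,ẋ)=(0.071959, 1.007473)
phase 2: p=0.0125, T=0.521, ωT=1.512515, cosh=2.379243, sinh=2.158888; start (x,ẋ)=(0.071959, 1.007473) → end (x,ẋ)=(0.903173, 2.769679)

x = 0.9032, ẋ = 2.7697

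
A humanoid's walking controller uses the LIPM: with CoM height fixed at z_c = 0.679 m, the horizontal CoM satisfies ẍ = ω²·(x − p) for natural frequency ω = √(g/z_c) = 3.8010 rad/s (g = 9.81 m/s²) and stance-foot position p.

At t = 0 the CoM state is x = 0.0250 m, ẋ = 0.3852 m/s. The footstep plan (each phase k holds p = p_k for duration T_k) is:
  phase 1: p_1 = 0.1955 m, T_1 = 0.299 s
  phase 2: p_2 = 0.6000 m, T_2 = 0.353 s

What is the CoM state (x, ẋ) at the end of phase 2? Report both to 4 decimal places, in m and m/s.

x = -0.6502, ẋ = -4.2635

phase 1: p=0.1955, T=0.299, ωT=1.136499, cosh=1.718391, sinh=1.397450; start (x,ẋ)=(0.025000, 0.385200) → end (x,ẋ)=(0.044134, -0.243722)
phase 2: p=0.6000, T=0.353, ωT=1.341753, cosh=2.043566, sinh=1.782179; start (x,ẋ)=(0.044134, -0.243722) → end (x,ẋ)=(-0.650222, -4.263529)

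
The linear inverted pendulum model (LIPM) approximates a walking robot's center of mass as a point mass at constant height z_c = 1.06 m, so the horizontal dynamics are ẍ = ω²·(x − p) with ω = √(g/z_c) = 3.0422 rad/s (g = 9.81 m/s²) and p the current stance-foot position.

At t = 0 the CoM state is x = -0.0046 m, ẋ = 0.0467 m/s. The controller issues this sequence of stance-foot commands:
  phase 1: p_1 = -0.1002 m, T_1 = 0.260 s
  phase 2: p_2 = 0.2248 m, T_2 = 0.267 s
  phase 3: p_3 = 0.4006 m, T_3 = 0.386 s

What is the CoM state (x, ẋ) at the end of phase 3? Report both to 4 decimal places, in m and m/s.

x = -0.2235, ẋ = -1.6128

phase 1: p=-0.1002, T=0.260, ωT=0.790972, cosh=1.329472, sinh=0.876068; start (x,ẋ)=(-0.004600, 0.046700) → end (x,ẋ)=(0.040346, 0.316877)
phase 2: p=0.2248, T=0.267, ωT=0.812267, cosh=1.348431, sinh=0.904580; start (x,ẋ)=(0.040346, 0.316877) → end (x,ẋ)=(0.070298, -0.080316)
phase 3: p=0.4006, T=0.386, ωT=1.174289, cosh=1.772440, sinh=1.463402; start (x,ẋ)=(0.070298, -0.080316) → end (x,ẋ)=(-0.223476, -1.612848)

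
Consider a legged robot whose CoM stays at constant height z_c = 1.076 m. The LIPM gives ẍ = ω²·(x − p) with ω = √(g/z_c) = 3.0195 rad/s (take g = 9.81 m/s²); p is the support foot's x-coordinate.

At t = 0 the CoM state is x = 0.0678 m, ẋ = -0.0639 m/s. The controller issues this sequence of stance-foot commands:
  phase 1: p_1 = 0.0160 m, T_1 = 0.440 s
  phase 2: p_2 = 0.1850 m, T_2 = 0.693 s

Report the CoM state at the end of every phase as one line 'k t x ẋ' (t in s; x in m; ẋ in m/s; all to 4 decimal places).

phase 1: p=0.0160, T=0.440, ωT=1.328580, cosh=2.020266, sinh=1.755413; start (x,ẋ)=(0.067800, -0.063900) → end (x,ẋ)=(0.083501, 0.145469)
phase 2: p=0.1850, T=0.693, ωT=2.092513, cosh=4.114319, sinh=3.990943; start (x,ẋ)=(0.083501, 0.145469) → end (x,ẋ)=(-0.040329, -0.624623)

1 0.4400 0.0835 0.1455
2 1.1330 -0.0403 -0.6246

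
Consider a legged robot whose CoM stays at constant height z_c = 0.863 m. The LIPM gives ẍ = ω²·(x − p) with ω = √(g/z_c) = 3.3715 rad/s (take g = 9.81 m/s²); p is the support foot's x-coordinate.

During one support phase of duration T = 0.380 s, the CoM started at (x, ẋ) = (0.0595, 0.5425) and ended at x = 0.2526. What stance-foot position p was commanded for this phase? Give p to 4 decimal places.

ωT = 3.3715·0.380 = 1.281170; cosh(ωT) = 1.939281, sinh(ωT) = 1.661569
x(T) = p + (x₀−p)·cosh(ωT) + (ẋ₀/ω)·sinh(ωT) ⇒ p·(1 − cosh) = x(T) − x₀·cosh − (ẋ₀/ω)·sinh
numerator   = 0.2526 − (0.0595)·1.939281 − (0.5425/3.3715)·1.661569 = -0.130146
denominator = 1 − 1.939281 = -0.939281
p = -0.130146 / -0.939281 = 0.1386

p = 0.1386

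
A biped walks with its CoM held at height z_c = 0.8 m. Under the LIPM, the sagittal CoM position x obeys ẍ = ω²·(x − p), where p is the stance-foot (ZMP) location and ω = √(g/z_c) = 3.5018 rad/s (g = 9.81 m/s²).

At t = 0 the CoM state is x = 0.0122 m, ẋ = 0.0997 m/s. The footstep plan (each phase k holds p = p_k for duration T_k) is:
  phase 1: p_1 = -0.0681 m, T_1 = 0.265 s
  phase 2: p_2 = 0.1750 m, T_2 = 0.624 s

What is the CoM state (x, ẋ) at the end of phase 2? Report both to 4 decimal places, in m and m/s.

phase 1: p=-0.0681, T=0.265, ωT=0.927977, cosh=1.462370, sinh=1.067017; start (x,ẋ)=(0.012200, 0.099700) → end (x,ẋ)=(0.079707, 0.445838)
phase 2: p=0.1750, T=0.624, ωT=2.185123, cosh=4.502104, sinh=4.389640; start (x,ẋ)=(0.079707, 0.445838) → end (x,ẋ)=(0.304857, 0.542404)

x = 0.3049, ẋ = 0.5424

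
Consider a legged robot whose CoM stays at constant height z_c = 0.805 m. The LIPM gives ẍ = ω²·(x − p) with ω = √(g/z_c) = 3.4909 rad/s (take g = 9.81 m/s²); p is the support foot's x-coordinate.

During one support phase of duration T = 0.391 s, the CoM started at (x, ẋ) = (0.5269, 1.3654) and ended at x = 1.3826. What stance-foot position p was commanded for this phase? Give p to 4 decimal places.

ωT = 3.4909·0.391 = 1.364942; cosh(ωT) = 2.085446, sinh(ωT) = 1.830050
x(T) = p + (x₀−p)·cosh(ωT) + (ẋ₀/ω)·sinh(ωT) ⇒ p·(1 − cosh) = x(T) − x₀·cosh − (ẋ₀/ω)·sinh
numerator   = 1.3826 − (0.5269)·2.085446 − (1.3654/3.4909)·1.830050 = -0.432011
denominator = 1 − 2.085446 = -1.085446
p = -0.432011 / -1.085446 = 0.3980

p = 0.3980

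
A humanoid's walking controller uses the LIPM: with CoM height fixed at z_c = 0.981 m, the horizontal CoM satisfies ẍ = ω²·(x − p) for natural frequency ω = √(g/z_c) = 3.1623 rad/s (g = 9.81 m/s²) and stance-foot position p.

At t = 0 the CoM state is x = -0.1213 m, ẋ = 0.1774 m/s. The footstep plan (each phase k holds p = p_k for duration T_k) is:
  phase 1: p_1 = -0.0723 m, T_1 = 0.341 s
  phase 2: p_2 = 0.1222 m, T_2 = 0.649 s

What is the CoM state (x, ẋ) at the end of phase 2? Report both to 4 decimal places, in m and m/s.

phase 1: p=-0.0723, T=0.341, ωT=1.078344, cosh=1.639983, sinh=1.299825; start (x,ẋ)=(-0.121300, 0.177400) → end (x,ẋ)=(-0.079741, 0.089522)
phase 2: p=0.1222, T=0.649, ωT=2.052333, cosh=3.957239, sinh=3.828804; start (x,ẋ)=(-0.079741, 0.089522) → end (x,ẋ)=(-0.568539, -2.090809)

x = -0.5685, ẋ = -2.0908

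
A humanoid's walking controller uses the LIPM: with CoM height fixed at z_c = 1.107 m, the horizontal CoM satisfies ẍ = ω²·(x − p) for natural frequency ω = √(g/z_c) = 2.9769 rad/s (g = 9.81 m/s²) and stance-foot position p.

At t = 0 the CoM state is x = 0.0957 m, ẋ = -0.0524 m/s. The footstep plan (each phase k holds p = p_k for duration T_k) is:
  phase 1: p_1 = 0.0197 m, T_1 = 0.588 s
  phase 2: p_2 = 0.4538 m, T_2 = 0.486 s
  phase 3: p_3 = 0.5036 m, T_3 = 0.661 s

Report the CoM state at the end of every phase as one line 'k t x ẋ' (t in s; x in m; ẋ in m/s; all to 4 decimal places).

1 0.5880 0.1959 0.4762
2 1.0740 0.1966 -0.4729
3 1.7350 -1.1731 -4.9298

phase 1: p=0.0197, T=0.588, ωT=1.750417, cosh=2.965353, sinh=2.791651; start (x,ẋ)=(0.095700, -0.052400) → end (x,ẋ)=(0.195928, 0.476211)
phase 2: p=0.4538, T=0.486, ωT=1.446773, cosh=2.242355, sinh=2.007026; start (x,ẋ)=(0.195928, 0.476211) → end (x,ẋ)=(0.196620, -0.472881)
phase 3: p=0.5036, T=0.661, ωT=1.967731, cosh=3.647099, sinh=3.507325; start (x,ẋ)=(0.196620, -0.472881) → end (x,ẋ)=(-1.173125, -4.929806)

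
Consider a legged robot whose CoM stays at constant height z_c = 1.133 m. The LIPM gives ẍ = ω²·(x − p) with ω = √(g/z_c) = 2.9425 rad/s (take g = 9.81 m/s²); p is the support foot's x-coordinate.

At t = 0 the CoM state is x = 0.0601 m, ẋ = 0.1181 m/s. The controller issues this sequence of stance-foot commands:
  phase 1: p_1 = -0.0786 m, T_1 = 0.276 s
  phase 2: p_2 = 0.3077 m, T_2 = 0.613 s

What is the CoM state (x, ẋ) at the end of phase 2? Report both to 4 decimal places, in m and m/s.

x = 0.3298, ẋ = 0.2310

phase 1: p=-0.0786, T=0.276, ωT=0.812130, cosh=1.348306, sinh=0.904395; start (x,ẋ)=(0.060100, 0.118100) → end (x,ẋ)=(0.144709, 0.528341)
phase 2: p=0.3077, T=0.613, ωT=1.803752, cosh=3.118536, sinh=2.953856; start (x,ẋ)=(0.144709, 0.528341) → end (x,ẋ)=(0.329786, 0.230976)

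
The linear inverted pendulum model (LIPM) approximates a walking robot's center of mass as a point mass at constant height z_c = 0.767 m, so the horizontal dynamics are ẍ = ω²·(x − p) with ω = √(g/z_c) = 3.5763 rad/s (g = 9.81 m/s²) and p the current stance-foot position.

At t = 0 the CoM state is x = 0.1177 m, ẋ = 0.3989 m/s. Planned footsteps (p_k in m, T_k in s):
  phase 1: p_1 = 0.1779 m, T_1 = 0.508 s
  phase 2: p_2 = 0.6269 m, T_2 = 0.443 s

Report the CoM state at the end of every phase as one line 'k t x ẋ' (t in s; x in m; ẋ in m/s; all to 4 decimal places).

1 0.5080 0.3219 0.6147
2 0.9510 0.2534 -0.9861

phase 1: p=0.1779, T=0.508, ωT=1.816760, cosh=3.157224, sinh=2.994672; start (x,ẋ)=(0.117700, 0.398900) → end (x,ẋ)=(0.321860, 0.614684)
phase 2: p=0.6269, T=0.443, ωT=1.584301, cosh=2.540486, sinh=2.335395; start (x,ẋ)=(0.321860, 0.614684) → end (x,ẋ)=(0.253352, -0.986117)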